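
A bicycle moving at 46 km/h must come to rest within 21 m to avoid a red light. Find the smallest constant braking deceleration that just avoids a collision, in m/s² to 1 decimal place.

46 km/h ÷ 3.6 = 12.7778 m/s.
v² = 2a·d ⇒ a = v²/(2d) = 12.7778² / (2 × 21.000) = 163.272 / 42.000 = 3.8874 m/s².

Required deceleration ≈ 3.9 m/s²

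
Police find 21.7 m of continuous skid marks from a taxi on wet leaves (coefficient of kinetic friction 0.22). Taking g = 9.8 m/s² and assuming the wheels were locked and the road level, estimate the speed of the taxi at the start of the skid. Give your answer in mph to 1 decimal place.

Deceleration a = μg = 0.22 × 9.8 = 2.156 m/s².
v = √(2a·d) = √(2 × 2.156 × 21.7) = √93.570 = 9.6732 m/s.
= 9.6732 ÷ 0.44704 = 21.638 mph.

Initial speed ≈ 21.6 mph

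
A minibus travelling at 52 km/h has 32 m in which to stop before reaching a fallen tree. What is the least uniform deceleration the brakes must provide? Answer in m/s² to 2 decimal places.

52 km/h ÷ 3.6 = 14.4444 m/s.
v² = 2a·d ⇒ a = v²/(2d) = 14.4444² / (2 × 32.000) = 208.641 / 64.000 = 3.2600 m/s².

Required deceleration ≈ 3.26 m/s²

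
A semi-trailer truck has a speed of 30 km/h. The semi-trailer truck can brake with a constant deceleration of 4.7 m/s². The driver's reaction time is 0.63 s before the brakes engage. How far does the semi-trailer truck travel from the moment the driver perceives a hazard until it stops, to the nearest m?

30 km/h ÷ 3.6 = 8.3333 m/s.
Reaction distance = v·t_r = 8.3333 × 0.63 = 5.250 m.
Braking distance = v²/(2a) = 8.3333² / (2 × 4.700) = 69.444 / 9.400 = 7.388 m.
Total = 5.250 + 7.388 = 12.638 m.

Total stopping distance ≈ 13 m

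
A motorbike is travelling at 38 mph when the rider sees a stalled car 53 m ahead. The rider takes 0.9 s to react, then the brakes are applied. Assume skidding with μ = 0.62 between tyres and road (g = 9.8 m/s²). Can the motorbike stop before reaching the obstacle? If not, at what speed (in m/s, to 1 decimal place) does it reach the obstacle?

38 mph × 0.44704 = 16.9875 m/s.
a = μg = 0.62 × 9.8 = 6.076 m/s².
Reaction distance = 16.9875 × 0.9 = 15.289 m.
Braking distance = v²/(2a) = 288.575 / 12.152 = 23.747 m.
Total stopping distance = 15.289 + 23.747 = 39.036 m, vs 53 m available — it stops with 53 − 39.036 = 13.964 m to spare.

Yes — it stops about 14.0 m short of the obstacle, so it never reaches it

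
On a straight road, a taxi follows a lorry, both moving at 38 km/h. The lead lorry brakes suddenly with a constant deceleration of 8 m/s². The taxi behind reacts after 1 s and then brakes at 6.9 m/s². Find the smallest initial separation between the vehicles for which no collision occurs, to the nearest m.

38 km/h ÷ 3.6 = 10.5556 m/s.
Leader travels v²/(2a_L) = 111.421 / 16.000 = 6.964 m before stopping.
Follower covers v·t_r = 10.5556 × 1 = 10.556 m while reacting, then v²/(2a_F) = 111.421 / 13.800 = 8.074 m while braking, for a total of 10.556 + 8.074 = 18.630 m.
Since a_F ≤ a_L and the follower starts braking later, the follower is never slower than the leader, so the closest approach is when both have stopped.
Minimum gap = 18.630 − 6.964 = 11.666 m.

Minimum gap ≈ 12 m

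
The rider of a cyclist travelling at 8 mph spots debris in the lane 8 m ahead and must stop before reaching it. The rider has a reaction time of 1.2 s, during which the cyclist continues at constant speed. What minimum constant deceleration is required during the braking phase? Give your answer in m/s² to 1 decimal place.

8 mph × 0.44704 = 3.5763 m/s.
Distance covered during reaction = 3.5763 × 1.2 = 4.292 m.
Distance available for braking: 8 − 4.292 = 3.708 m.
v² = 2a·d ⇒ a = v²/(2d) = 3.5763² / (2 × 3.708) = 12.790 / 7.416 = 1.7246 m/s².

Required deceleration ≈ 1.7 m/s²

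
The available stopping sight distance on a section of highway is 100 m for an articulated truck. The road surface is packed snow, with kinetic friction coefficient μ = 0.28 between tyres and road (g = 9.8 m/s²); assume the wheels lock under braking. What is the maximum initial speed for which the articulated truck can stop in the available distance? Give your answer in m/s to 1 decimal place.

a = μg = 0.28 × 9.8 = 2.744 m/s².
v²/(2a) = d ⇒ v = √(2 × 2.744 × 100) = √548.80 = 23.4265 m/s.

Maximum speed ≈ 23.4 m/s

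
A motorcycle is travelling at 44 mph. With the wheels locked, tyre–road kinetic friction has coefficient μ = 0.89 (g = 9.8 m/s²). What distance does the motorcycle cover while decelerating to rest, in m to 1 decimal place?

44 mph × 0.44704 = 19.6698 m/s.
a = μg = 0.89 × 9.8 = 8.722 m/s².
Braking distance = v²/(2a) = 19.6698² / (2 × 8.722) = 386.901 / 17.444 = 22.180 m.

Braking distance ≈ 22.2 m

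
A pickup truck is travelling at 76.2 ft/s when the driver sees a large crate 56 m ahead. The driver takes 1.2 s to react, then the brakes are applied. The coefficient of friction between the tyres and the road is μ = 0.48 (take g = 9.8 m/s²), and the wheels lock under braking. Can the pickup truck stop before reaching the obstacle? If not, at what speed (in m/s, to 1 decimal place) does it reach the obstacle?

76.2 ft/s × 0.3048 = 23.2258 m/s.
a = μg = 0.48 × 9.8 = 4.704 m/s².
Reaction distance = 23.2258 × 1.2 = 27.871 m.
Braking distance needed to stop: v²/(2a) = 539.438 / 9.408 = 57.338 m, so total needed = 27.871 + 57.338 = 85.209 m > 56 m — it cannot stop.
Distance remaining when braking begins: 56 − 27.871 = 28.129 m.
v² = v₀² − 2a·d = 539.438 − 2 × 4.704 × 28.129 = 274.800 m²/s².
v = √274.800 = 16.577 m/s.

No — it strikes the obstacle at 16.6 m/s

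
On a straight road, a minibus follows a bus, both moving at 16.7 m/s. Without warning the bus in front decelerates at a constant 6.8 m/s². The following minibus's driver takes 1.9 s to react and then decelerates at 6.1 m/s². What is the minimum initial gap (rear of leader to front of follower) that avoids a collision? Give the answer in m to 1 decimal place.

Minimum gap ≈ 34.1 m

Leader travels v²/(2a_L) = 278.890 / 13.600 = 20.507 m before stopping.
Follower covers v·t_r = 16.7000 × 1.9 = 31.730 m while reacting, then v²/(2a_F) = 278.890 / 12.200 = 22.860 m while braking, for a total of 31.730 + 22.860 = 54.590 m.
Since a_F ≤ a_L and the follower starts braking later, the follower is never slower than the leader, so the closest approach is when both have stopped.
Minimum gap = 54.590 − 20.507 = 34.083 m.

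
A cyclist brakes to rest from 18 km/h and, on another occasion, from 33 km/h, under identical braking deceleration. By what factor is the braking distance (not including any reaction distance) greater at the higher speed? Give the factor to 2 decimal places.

Braking distance d = v²/(2a), so with a fixed, d ∝ v².
Factor = (33/18)² = 1.8333² = 3.3610.

Factor ≈ 3.36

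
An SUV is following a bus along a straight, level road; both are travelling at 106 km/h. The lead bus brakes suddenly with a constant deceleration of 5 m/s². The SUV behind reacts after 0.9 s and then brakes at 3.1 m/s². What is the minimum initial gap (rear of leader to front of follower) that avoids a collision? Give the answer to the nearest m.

Minimum gap ≈ 80 m

106 km/h ÷ 3.6 = 29.4444 m/s.
Leader travels v²/(2a_L) = 866.973 / 10.000 = 86.697 m before stopping.
Follower covers v·t_r = 29.4444 × 0.9 = 26.500 m while reacting, then v²/(2a_F) = 866.973 / 6.200 = 139.834 m while braking, for a total of 26.500 + 139.834 = 166.334 m.
Since a_F ≤ a_L and the follower starts braking later, the follower is never slower than the leader, so the closest approach is when both have stopped.
Minimum gap = 166.334 − 86.697 = 79.637 m.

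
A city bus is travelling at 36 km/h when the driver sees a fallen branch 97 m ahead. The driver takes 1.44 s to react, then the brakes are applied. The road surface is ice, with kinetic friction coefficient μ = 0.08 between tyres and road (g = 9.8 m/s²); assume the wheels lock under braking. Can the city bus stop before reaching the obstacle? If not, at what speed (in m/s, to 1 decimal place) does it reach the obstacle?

Yes — it stops about 18.8 m short of the obstacle, so it never reaches it

36 km/h ÷ 3.6 = 10.0000 m/s.
a = μg = 0.08 × 9.8 = 0.784 m/s².
Reaction distance = 10.0000 × 1.44 = 14.400 m.
Braking distance = v²/(2a) = 100.000 / 1.568 = 63.776 m.
Total stopping distance = 14.400 + 63.776 = 78.176 m, vs 97 m available — it stops with 97 − 78.176 = 18.824 m to spare.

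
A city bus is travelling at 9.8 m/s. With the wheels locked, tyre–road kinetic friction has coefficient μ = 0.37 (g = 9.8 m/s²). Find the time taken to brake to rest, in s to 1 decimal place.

a = μg = 0.37 × 9.8 = 3.626 m/s².
Braking time = v/a = 9.8000 / 3.626 = 2.703 s.

Braking time ≈ 2.7 s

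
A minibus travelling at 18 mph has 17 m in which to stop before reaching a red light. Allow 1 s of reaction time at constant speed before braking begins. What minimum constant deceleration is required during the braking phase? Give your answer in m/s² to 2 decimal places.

18 mph × 0.44704 = 8.0467 m/s.
Distance covered during reaction = 8.0467 × 1 = 8.047 m.
Distance available for braking: 17 − 8.047 = 8.953 m.
v² = 2a·d ⇒ a = v²/(2d) = 8.0467² / (2 × 8.953) = 64.749 / 17.906 = 3.6161 m/s².

Required deceleration ≈ 3.62 m/s²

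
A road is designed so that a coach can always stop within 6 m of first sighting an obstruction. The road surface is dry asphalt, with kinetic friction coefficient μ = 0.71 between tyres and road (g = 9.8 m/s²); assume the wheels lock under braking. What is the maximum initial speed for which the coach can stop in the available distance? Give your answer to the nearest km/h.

a = μg = 0.71 × 9.8 = 6.958 m/s².
v²/(2a) = d ⇒ v = √(2 × 6.958 × 6) = √83.50 = 9.1378 m/s.
9.1378 m/s × 3.6 = 32.896 km/h.

Maximum speed ≈ 33 km/h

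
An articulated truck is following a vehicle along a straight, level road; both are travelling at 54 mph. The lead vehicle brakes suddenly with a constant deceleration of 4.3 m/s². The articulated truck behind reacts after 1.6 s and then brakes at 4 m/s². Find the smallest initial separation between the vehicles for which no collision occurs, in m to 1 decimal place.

54 mph × 0.44704 = 24.1402 m/s.
Leader travels v²/(2a_L) = 582.749 / 8.600 = 67.762 m before stopping.
Follower covers v·t_r = 24.1402 × 1.6 = 38.624 m while reacting, then v²/(2a_F) = 582.749 / 8.000 = 72.844 m while braking, for a total of 38.624 + 72.844 = 111.468 m.
Since a_F ≤ a_L and the follower starts braking later, the follower is never slower than the leader, so the closest approach is when both have stopped.
Minimum gap = 111.468 − 67.762 = 43.706 m.

Minimum gap ≈ 43.7 m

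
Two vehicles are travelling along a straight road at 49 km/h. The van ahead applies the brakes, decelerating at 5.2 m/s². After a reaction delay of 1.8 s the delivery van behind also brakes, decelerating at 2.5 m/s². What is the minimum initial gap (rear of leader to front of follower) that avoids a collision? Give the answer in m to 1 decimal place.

49 km/h ÷ 3.6 = 13.6111 m/s.
Leader travels v²/(2a_L) = 185.262 / 10.400 = 17.814 m before stopping.
Follower covers v·t_r = 13.6111 × 1.8 = 24.500 m while reacting, then v²/(2a_F) = 185.262 / 5.000 = 37.052 m while braking, for a total of 24.500 + 37.052 = 61.552 m.
Since a_F ≤ a_L and the follower starts braking later, the follower is never slower than the leader, so the closest approach is when both have stopped.
Minimum gap = 61.552 − 17.814 = 43.738 m.

Minimum gap ≈ 43.7 m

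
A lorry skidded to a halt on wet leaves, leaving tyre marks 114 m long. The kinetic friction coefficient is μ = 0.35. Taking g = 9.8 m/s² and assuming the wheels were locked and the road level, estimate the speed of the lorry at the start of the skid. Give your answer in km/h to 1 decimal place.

Initial speed ≈ 100.7 km/h

Deceleration a = μg = 0.35 × 9.8 = 3.430 m/s².
v = √(2a·d) = √(2 × 3.430 × 114) = √782.040 = 27.9650 m/s.
= 27.9650 × 3.6 = 100.674 km/h.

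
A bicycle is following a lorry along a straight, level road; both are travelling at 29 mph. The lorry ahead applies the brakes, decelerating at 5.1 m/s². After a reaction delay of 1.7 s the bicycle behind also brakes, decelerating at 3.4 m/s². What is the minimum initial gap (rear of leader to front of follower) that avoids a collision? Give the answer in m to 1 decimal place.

Minimum gap ≈ 30.3 m

29 mph × 0.44704 = 12.9642 m/s.
Leader travels v²/(2a_L) = 168.070 / 10.200 = 16.477 m before stopping.
Follower covers v·t_r = 12.9642 × 1.7 = 22.039 m while reacting, then v²/(2a_F) = 168.070 / 6.800 = 24.716 m while braking, for a total of 22.039 + 24.716 = 46.755 m.
Since a_F ≤ a_L and the follower starts braking later, the follower is never slower than the leader, so the closest approach is when both have stopped.
Minimum gap = 46.755 − 16.477 = 30.278 m.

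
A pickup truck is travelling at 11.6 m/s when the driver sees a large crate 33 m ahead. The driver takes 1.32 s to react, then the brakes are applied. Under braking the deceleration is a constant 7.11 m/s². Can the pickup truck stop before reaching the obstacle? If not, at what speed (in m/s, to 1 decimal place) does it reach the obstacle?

Yes — it stops about 8.2 m short of the obstacle, so it never reaches it

Reaction distance = 11.6000 × 1.32 = 15.312 m.
Braking distance = v²/(2a) = 134.560 / 14.220 = 9.463 m.
Total stopping distance = 15.312 + 9.463 = 24.775 m, vs 33 m available — it stops with 33 − 24.775 = 8.225 m to spare.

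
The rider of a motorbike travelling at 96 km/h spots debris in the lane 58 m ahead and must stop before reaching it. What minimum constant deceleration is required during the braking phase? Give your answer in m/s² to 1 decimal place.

96 km/h ÷ 3.6 = 26.6667 m/s.
v² = 2a·d ⇒ a = v²/(2d) = 26.6667² / (2 × 58.000) = 711.113 / 116.000 = 6.1303 m/s².

Required deceleration ≈ 6.1 m/s²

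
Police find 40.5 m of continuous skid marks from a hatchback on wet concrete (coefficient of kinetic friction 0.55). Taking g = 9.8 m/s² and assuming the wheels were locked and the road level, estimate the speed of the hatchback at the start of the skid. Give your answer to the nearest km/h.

Deceleration a = μg = 0.55 × 9.8 = 5.390 m/s².
v = √(2a·d) = √(2 × 5.390 × 40.5) = √436.590 = 20.8947 m/s.
= 20.8947 × 3.6 = 75.221 km/h.

Initial speed ≈ 75 km/h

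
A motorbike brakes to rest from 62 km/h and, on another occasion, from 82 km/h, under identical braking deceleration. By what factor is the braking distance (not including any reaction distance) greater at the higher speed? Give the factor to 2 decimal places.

Braking distance d = v²/(2a), so with a fixed, d ∝ v².
Factor = (82/62)² = 1.3226² = 1.7493.

Factor ≈ 1.75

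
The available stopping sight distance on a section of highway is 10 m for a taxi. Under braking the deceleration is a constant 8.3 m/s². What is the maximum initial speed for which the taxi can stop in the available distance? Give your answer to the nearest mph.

Maximum speed ≈ 29 mph

v²/(2a) = d ⇒ v = √(2 × 8.300 × 10) = √166.00 = 12.8841 m/s.
12.8841 m/s ÷ 0.44704 = 28.821 mph.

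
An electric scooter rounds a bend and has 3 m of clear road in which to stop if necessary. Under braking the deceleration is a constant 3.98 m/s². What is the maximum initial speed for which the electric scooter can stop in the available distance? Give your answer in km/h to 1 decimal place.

v²/(2a) = d ⇒ v = √(2 × 3.980 × 3) = √23.88 = 4.8867 m/s.
4.8867 m/s × 3.6 = 17.592 km/h.

Maximum speed ≈ 17.6 km/h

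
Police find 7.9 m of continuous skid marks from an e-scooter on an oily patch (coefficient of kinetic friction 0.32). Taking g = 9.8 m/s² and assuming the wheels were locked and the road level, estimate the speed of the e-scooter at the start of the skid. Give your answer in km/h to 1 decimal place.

Initial speed ≈ 25.3 km/h

Deceleration a = μg = 0.32 × 9.8 = 3.136 m/s².
v = √(2a·d) = √(2 × 3.136 × 7.9) = √49.549 = 7.0391 m/s.
= 7.0391 × 3.6 = 25.341 km/h.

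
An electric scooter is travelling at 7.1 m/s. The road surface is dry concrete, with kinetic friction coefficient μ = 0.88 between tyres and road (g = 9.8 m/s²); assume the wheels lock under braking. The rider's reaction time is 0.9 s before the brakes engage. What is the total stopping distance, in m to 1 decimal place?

a = μg = 0.88 × 9.8 = 8.624 m/s².
Reaction distance = v·t_r = 7.1000 × 0.9 = 6.390 m.
Braking distance = v²/(2a) = 7.1000² / (2 × 8.624) = 50.410 / 17.248 = 2.923 m.
Total = 6.390 + 2.923 = 9.313 m.

Total stopping distance ≈ 9.3 m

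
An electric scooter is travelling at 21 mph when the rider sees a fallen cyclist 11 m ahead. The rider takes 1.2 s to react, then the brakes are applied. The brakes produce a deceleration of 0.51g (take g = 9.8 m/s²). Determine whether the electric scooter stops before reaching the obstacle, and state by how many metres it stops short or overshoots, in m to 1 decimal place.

No — it overshoots by 9.1 m

21 mph × 0.44704 = 9.3878 m/s.
a = 0.51 × 9.8 = 4.998 m/s².
Reaction distance = 9.3878 × 1.2 = 11.265 m.
Braking distance = v²/(2a) = 88.131 / 9.996 = 8.817 m.
Total stopping distance = 11.265 + 8.817 = 20.082 m, vs 11 m available — it cannot stop in time and overshoots by 20.082 − 11 = 9.082 m.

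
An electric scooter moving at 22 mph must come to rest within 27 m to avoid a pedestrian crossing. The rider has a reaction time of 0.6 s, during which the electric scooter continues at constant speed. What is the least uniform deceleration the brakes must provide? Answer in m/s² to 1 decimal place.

Required deceleration ≈ 2.3 m/s²

22 mph × 0.44704 = 9.8349 m/s.
Distance covered during reaction = 9.8349 × 0.6 = 5.901 m.
Distance available for braking: 27 − 5.901 = 21.099 m.
v² = 2a·d ⇒ a = v²/(2d) = 9.8349² / (2 × 21.099) = 96.725 / 42.198 = 2.2922 m/s².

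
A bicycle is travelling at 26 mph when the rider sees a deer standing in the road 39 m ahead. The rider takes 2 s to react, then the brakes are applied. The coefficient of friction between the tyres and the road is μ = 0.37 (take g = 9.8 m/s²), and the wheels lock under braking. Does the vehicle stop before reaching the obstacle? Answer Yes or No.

No

26 mph × 0.44704 = 11.6230 m/s.
a = μg = 0.37 × 9.8 = 3.626 m/s².
Reaction distance = 11.6230 × 2 = 23.246 m.
Braking distance = v²/(2a) = 135.094 / 7.252 = 18.629 m.
Total stopping distance = 23.246 + 18.629 = 41.875 m, vs 39 m available — it cannot stop in time and overshoots by 41.875 − 39 = 2.875 m.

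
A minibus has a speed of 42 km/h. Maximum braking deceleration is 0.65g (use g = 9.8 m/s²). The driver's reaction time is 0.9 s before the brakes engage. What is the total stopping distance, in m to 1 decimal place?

42 km/h ÷ 3.6 = 11.6667 m/s.
a = 0.65 × 9.8 = 6.370 m/s².
Reaction distance = v·t_r = 11.6667 × 0.9 = 10.500 m.
Braking distance = v²/(2a) = 11.6667² / (2 × 6.370) = 136.112 / 12.740 = 10.684 m.
Total = 10.500 + 10.684 = 21.184 m.

Total stopping distance ≈ 21.2 m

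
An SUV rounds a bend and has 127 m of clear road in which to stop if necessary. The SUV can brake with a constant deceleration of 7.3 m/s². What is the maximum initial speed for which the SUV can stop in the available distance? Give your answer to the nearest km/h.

v²/(2a) = d ⇒ v = √(2 × 7.300 × 127) = √1854.20 = 43.0604 m/s.
43.0604 m/s × 3.6 = 155.017 km/h.

Maximum speed ≈ 155 km/h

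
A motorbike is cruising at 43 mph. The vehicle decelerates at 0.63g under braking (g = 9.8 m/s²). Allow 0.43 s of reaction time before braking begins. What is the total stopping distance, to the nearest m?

43 mph × 0.44704 = 19.2227 m/s.
a = 0.63 × 9.8 = 6.174 m/s².
Reaction distance = v·t_r = 19.2227 × 0.43 = 8.266 m.
Braking distance = v²/(2a) = 19.2227² / (2 × 6.174) = 369.512 / 12.348 = 29.925 m.
Total = 8.266 + 29.925 = 38.191 m.

Total stopping distance ≈ 38 m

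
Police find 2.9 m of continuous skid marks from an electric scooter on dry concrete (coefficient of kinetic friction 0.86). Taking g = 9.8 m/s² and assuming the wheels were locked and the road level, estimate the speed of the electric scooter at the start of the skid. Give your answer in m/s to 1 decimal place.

Deceleration a = μg = 0.86 × 9.8 = 8.428 m/s².
v = √(2a·d) = √(2 × 8.428 × 2.9) = √48.882 = 6.9916 m/s.

Initial speed ≈ 7.0 m/s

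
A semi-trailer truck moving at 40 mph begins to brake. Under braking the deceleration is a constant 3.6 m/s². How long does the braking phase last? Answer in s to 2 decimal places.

40 mph × 0.44704 = 17.8816 m/s.
Braking time = v/a = 17.8816 / 3.600 = 4.967 s.

Braking time ≈ 4.97 s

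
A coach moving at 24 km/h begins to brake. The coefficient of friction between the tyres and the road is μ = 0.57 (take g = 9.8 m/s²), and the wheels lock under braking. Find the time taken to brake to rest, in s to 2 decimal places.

Braking time ≈ 1.19 s

24 km/h ÷ 3.6 = 6.6667 m/s.
a = μg = 0.57 × 9.8 = 5.586 m/s².
Braking time = v/a = 6.6667 / 5.586 = 1.193 s.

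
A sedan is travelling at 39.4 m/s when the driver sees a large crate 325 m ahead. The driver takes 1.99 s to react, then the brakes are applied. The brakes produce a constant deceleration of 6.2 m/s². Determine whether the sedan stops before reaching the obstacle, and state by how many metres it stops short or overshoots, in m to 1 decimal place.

Yes — it stops 121.4 m short of the obstacle

Reaction distance = 39.4000 × 1.99 = 78.406 m.
Braking distance = v²/(2a) = 1552.360 / 12.400 = 125.190 m.
Total stopping distance = 78.406 + 125.190 = 203.596 m, vs 325 m available — it stops with 325 − 203.596 = 121.404 m to spare.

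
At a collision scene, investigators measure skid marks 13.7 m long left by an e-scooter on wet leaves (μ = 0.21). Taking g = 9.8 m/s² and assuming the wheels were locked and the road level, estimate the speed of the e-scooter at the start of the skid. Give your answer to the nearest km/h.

Initial speed ≈ 27 km/h

Deceleration a = μg = 0.21 × 9.8 = 2.058 m/s².
v = √(2a·d) = √(2 × 2.058 × 13.7) = √56.389 = 7.5093 m/s.
= 7.5093 × 3.6 = 27.033 km/h.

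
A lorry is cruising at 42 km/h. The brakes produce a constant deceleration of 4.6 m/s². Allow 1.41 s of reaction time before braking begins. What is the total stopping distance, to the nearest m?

42 km/h ÷ 3.6 = 11.6667 m/s.
Reaction distance = v·t_r = 11.6667 × 1.41 = 16.450 m.
Braking distance = v²/(2a) = 11.6667² / (2 × 4.600) = 136.112 / 9.200 = 14.795 m.
Total = 16.450 + 14.795 = 31.245 m.

Total stopping distance ≈ 31 m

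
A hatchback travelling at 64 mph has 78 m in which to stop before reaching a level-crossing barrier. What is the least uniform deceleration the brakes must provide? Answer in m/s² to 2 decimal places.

Required deceleration ≈ 5.25 m/s²

64 mph × 0.44704 = 28.6106 m/s.
v² = 2a·d ⇒ a = v²/(2d) = 28.6106² / (2 × 78.000) = 818.566 / 156.000 = 5.2472 m/s².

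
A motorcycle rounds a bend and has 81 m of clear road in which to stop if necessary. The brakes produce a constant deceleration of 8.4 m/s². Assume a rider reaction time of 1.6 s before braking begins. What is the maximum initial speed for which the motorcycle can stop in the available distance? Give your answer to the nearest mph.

Maximum speed ≈ 58 mph

Stopping distance: v·t_r + v²/(2a) = 81 with t_r = 1.6 s and a = 8.400 m/s².
So v² + 26.880 v − 1360.80 = 0.
Positive root: v = −a·t_r + √((a·t_r)² + 2a·d) = −13.440 + √(180.634 + 1360.80) = 25.8211 m/s.
25.8211 m/s ÷ 0.44704 = 57.760 mph.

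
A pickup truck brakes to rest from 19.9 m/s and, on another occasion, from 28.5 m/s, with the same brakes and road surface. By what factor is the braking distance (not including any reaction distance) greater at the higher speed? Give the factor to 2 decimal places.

Braking distance d = v²/(2a), so with a fixed, d ∝ v².
Factor = (28.5/19.9)² = 1.4322² = 2.0512.

Factor ≈ 2.05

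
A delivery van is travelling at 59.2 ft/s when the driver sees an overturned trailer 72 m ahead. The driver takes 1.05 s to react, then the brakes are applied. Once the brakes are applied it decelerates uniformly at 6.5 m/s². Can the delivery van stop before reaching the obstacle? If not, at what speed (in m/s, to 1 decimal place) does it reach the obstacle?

59.2 ft/s × 0.3048 = 18.0442 m/s.
Reaction distance = 18.0442 × 1.05 = 18.946 m.
Braking distance = v²/(2a) = 325.593 / 13.000 = 25.046 m.
Total stopping distance = 18.946 + 25.046 = 43.992 m, vs 72 m available — it stops with 72 − 43.992 = 28.008 m to spare.

Yes — it stops about 28.0 m short of the obstacle, so it never reaches it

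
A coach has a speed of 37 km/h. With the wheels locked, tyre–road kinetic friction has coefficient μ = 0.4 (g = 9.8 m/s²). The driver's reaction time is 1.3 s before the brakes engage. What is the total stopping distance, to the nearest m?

37 km/h ÷ 3.6 = 10.2778 m/s.
a = μg = 0.4 × 9.8 = 3.920 m/s².
Reaction distance = v·t_r = 10.2778 × 1.3 = 13.361 m.
Braking distance = v²/(2a) = 10.2778² / (2 × 3.920) = 105.633 / 7.840 = 13.474 m.
Total = 13.361 + 13.474 = 26.835 m.

Total stopping distance ≈ 27 m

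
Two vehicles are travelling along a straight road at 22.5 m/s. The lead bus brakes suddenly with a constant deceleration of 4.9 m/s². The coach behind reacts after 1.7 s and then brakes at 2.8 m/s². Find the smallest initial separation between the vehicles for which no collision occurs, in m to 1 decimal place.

Leader travels v²/(2a_L) = 506.250 / 9.800 = 51.658 m before stopping.
Follower covers v·t_r = 22.5000 × 1.7 = 38.250 m while reacting, then v²/(2a_F) = 506.250 / 5.600 = 90.402 m while braking, for a total of 38.250 + 90.402 = 128.652 m.
Since a_F ≤ a_L and the follower starts braking later, the follower is never slower than the leader, so the closest approach is when both have stopped.
Minimum gap = 128.652 − 51.658 = 76.994 m.

Minimum gap ≈ 77.0 m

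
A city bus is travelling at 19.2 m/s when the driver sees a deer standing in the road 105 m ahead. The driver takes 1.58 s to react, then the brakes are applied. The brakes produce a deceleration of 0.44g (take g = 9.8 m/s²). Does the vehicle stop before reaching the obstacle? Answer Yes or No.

a = 0.44 × 9.8 = 4.312 m/s².
Reaction distance = 19.2000 × 1.58 = 30.336 m.
Braking distance = v²/(2a) = 368.640 / 8.624 = 42.746 m.
Total stopping distance = 30.336 + 42.746 = 73.082 m, vs 105 m available — it stops with 105 − 73.082 = 31.918 m to spare.

Yes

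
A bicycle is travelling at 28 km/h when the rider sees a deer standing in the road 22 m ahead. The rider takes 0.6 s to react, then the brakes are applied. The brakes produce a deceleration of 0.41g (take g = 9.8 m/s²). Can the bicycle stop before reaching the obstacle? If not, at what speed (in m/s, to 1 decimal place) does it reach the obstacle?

Yes — it stops about 9.8 m short of the obstacle, so it never reaches it

28 km/h ÷ 3.6 = 7.7778 m/s.
a = 0.41 × 9.8 = 4.018 m/s².
Reaction distance = 7.7778 × 0.6 = 4.667 m.
Braking distance = v²/(2a) = 60.494 / 8.036 = 7.528 m.
Total stopping distance = 4.667 + 7.528 = 12.195 m, vs 22 m available — it stops with 22 − 12.195 = 9.805 m to spare.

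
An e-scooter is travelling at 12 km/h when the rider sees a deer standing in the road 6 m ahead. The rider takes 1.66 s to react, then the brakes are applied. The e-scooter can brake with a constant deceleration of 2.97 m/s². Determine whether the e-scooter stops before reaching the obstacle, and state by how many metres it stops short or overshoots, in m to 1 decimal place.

12 km/h ÷ 3.6 = 3.3333 m/s.
Reaction distance = 3.3333 × 1.66 = 5.533 m.
Braking distance = v²/(2a) = 11.111 / 5.940 = 1.871 m.
Total stopping distance = 5.533 + 1.871 = 7.404 m, vs 6 m available — it cannot stop in time and overshoots by 7.404 − 6 = 1.404 m.

No — it overshoots by 1.4 m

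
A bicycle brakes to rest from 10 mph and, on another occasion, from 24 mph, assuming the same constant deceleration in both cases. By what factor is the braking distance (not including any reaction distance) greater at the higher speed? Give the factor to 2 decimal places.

Braking distance d = v²/(2a), so with a fixed, d ∝ v².
Factor = (24/10)² = 2.4000² = 5.7600.

Factor ≈ 5.76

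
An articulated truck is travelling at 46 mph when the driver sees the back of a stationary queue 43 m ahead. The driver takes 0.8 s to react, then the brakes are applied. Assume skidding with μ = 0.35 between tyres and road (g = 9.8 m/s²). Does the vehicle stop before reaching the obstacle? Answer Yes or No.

46 mph × 0.44704 = 20.5638 m/s.
a = μg = 0.35 × 9.8 = 3.430 m/s².
Reaction distance = 20.5638 × 0.8 = 16.451 m.
Braking distance = v²/(2a) = 422.870 / 6.860 = 61.643 m.
Total stopping distance = 16.451 + 61.643 = 78.094 m, vs 43 m available — it cannot stop in time and overshoots by 78.094 − 43 = 35.094 m.

No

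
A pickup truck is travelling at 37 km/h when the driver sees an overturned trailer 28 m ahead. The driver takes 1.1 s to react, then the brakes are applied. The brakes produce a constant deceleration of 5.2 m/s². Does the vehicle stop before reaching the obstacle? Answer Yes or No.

37 km/h ÷ 3.6 = 10.2778 m/s.
Reaction distance = 10.2778 × 1.1 = 11.306 m.
Braking distance = v²/(2a) = 105.633 / 10.400 = 10.157 m.
Total stopping distance = 11.306 + 10.157 = 21.463 m, vs 28 m available — it stops with 28 − 21.463 = 6.537 m to spare.

Yes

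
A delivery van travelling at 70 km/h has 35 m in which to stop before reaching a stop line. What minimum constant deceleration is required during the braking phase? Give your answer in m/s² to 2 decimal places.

70 km/h ÷ 3.6 = 19.4444 m/s.
v² = 2a·d ⇒ a = v²/(2d) = 19.4444² / (2 × 35.000) = 378.085 / 70.000 = 5.4012 m/s².

Required deceleration ≈ 5.40 m/s²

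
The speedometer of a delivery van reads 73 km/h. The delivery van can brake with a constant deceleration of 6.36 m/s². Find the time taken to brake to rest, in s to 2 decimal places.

Braking time ≈ 3.19 s

73 km/h ÷ 3.6 = 20.2778 m/s.
Braking time = v/a = 20.2778 / 6.360 = 3.188 s.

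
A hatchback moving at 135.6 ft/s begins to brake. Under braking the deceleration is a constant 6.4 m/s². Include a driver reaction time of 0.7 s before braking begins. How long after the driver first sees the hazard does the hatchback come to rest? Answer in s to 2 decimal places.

Total time ≈ 7.16 s

135.6 ft/s × 0.3048 = 41.3309 m/s.
Braking time = v/a = 41.3309 / 6.400 = 6.458 s.
Total = 0.7 + 6.458 = 7.158 s.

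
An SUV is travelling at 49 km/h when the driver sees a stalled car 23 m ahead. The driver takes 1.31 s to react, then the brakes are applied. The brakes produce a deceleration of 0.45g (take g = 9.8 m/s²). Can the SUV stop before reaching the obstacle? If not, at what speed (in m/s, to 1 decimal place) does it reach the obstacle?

No — it strikes the obstacle at 11.8 m/s

49 km/h ÷ 3.6 = 13.6111 m/s.
a = 0.45 × 9.8 = 4.410 m/s².
Reaction distance = 13.6111 × 1.31 = 17.831 m.
Braking distance needed to stop: v²/(2a) = 185.262 / 8.820 = 21.005 m, so total needed = 17.831 + 21.005 = 38.836 m > 23 m — it cannot stop.
Distance remaining when braking begins: 23 − 17.831 = 5.169 m.
v² = v₀² − 2a·d = 185.262 − 2 × 4.410 × 5.169 = 139.671 m²/s².
v = √139.671 = 11.818 m/s.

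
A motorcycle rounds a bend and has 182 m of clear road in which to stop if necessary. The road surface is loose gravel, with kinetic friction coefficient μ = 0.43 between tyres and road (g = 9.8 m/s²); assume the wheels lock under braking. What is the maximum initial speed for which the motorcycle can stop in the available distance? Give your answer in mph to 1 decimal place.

a = μg = 0.43 × 9.8 = 4.214 m/s².
v²/(2a) = d ⇒ v = √(2 × 4.214 × 182) = √1533.90 = 39.1650 m/s.
39.1650 m/s ÷ 0.44704 = 87.610 mph.

Maximum speed ≈ 87.6 mph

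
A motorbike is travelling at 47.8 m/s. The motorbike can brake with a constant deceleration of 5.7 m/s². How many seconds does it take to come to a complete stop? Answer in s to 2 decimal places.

Braking time = v/a = 47.8000 / 5.700 = 8.386 s.

Braking time ≈ 8.39 s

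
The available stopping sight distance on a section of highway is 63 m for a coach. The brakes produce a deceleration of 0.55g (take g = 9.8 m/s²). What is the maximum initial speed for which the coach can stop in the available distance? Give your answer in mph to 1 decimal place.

a = 0.55 × 9.8 = 5.390 m/s².
v²/(2a) = d ⇒ v = √(2 × 5.390 × 63) = √679.14 = 26.0603 m/s.
26.0603 m/s ÷ 0.44704 = 58.295 mph.

Maximum speed ≈ 58.3 mph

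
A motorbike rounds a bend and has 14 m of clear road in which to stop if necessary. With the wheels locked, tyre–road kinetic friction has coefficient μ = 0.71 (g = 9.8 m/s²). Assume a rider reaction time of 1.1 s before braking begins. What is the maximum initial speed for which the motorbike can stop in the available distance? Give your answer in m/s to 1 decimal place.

Maximum speed ≈ 8.3 m/s

a = μg = 0.71 × 9.8 = 6.958 m/s².
Stopping distance: v·t_r + v²/(2a) = 14 with t_r = 1.1 s and a = 6.958 m/s².
So v² + 15.308 v − 194.82 = 0.
Positive root: v = −a·t_r + √((a·t_r)² + 2a·d) = −7.654 + √(58.584 + 194.82) = 8.2647 m/s.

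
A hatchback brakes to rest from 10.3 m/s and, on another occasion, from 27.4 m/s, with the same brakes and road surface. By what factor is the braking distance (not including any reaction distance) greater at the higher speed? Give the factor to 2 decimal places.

Factor ≈ 7.08

Braking distance d = v²/(2a), so with a fixed, d ∝ v².
Factor = (27.4/10.3)² = 2.6602² = 7.0767.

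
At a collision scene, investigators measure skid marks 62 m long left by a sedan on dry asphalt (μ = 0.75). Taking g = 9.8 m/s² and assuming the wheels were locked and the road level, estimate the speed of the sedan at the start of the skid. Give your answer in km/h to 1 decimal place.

Deceleration a = μg = 0.75 × 9.8 = 7.350 m/s².
v = √(2a·d) = √(2 × 7.350 × 62) = √911.400 = 30.1894 m/s.
= 30.1894 × 3.6 = 108.682 km/h.

Initial speed ≈ 108.7 km/h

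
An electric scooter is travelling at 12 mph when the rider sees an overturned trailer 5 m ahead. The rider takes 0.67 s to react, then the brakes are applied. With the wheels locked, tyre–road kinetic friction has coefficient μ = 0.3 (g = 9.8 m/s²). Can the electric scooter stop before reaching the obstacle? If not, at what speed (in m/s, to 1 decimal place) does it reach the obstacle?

No — it strikes the obstacle at 4.5 m/s

12 mph × 0.44704 = 5.3645 m/s.
a = μg = 0.3 × 9.8 = 2.940 m/s².
Reaction distance = 5.3645 × 0.67 = 3.594 m.
Braking distance needed to stop: v²/(2a) = 28.778 / 5.880 = 4.894 m, so total needed = 3.594 + 4.894 = 8.488 m > 5 m — it cannot stop.
Distance remaining when braking begins: 5 − 3.594 = 1.406 m.
v² = v₀² − 2a·d = 28.778 − 2 × 2.940 × 1.406 = 20.511 m²/s².
v = √20.511 = 4.529 m/s.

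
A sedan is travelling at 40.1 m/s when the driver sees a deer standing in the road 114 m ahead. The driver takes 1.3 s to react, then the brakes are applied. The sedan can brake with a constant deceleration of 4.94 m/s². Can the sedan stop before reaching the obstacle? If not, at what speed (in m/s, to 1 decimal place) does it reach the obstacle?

Reaction distance = 40.1000 × 1.3 = 52.130 m.
Braking distance needed to stop: v²/(2a) = 1608.010 / 9.880 = 162.754 m, so total needed = 52.130 + 162.754 = 214.884 m > 114 m — it cannot stop.
Distance remaining when braking begins: 114 − 52.130 = 61.870 m.
v² = v₀² − 2a·d = 1608.010 − 2 × 4.940 × 61.870 = 996.734 m²/s².
v = √996.734 = 31.571 m/s.

No — it strikes the obstacle at 31.6 m/s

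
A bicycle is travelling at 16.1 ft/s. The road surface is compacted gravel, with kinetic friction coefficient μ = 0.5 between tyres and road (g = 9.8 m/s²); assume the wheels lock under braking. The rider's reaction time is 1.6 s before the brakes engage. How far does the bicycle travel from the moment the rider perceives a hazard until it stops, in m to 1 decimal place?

16.1 ft/s × 0.3048 = 4.9073 m/s.
a = μg = 0.5 × 9.8 = 4.900 m/s².
Reaction distance = v·t_r = 4.9073 × 1.6 = 7.852 m.
Braking distance = v²/(2a) = 4.9073² / (2 × 4.900) = 24.082 / 9.800 = 2.457 m.
Total = 7.852 + 2.457 = 10.309 m.

Total stopping distance ≈ 10.3 m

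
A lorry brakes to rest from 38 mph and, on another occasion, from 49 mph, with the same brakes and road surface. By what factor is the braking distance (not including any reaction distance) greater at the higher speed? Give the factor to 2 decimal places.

Braking distance d = v²/(2a), so with a fixed, d ∝ v².
Factor = (49/38)² = 1.2895² = 1.6628.

Factor ≈ 1.66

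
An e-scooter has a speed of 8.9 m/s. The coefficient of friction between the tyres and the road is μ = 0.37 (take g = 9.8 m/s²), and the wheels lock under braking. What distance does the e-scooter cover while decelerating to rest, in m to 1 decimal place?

a = μg = 0.37 × 9.8 = 3.626 m/s².
Braking distance = v²/(2a) = 8.9000² / (2 × 3.626) = 79.210 / 7.252 = 10.923 m.

Braking distance ≈ 10.9 m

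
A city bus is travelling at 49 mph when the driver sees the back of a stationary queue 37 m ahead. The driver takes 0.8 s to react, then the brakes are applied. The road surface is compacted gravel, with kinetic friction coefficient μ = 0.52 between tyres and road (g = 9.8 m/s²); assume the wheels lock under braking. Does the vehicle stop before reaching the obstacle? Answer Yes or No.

No

49 mph × 0.44704 = 21.9050 m/s.
a = μg = 0.52 × 9.8 = 5.096 m/s².
Reaction distance = 21.9050 × 0.8 = 17.524 m.
Braking distance = v²/(2a) = 479.829 / 10.192 = 47.079 m.
Total stopping distance = 17.524 + 47.079 = 64.603 m, vs 37 m available — it cannot stop in time and overshoots by 64.603 − 37 = 27.603 m.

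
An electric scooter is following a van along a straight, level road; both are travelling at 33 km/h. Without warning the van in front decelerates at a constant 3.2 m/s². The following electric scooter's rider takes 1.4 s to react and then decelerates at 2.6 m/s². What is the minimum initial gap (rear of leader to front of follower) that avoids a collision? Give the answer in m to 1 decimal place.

33 km/h ÷ 3.6 = 9.1667 m/s.
Leader travels v²/(2a_L) = 84.028 / 6.400 = 13.129 m before stopping.
Follower covers v·t_r = 9.1667 × 1.4 = 12.833 m while reacting, then v²/(2a_F) = 84.028 / 5.200 = 16.159 m while braking, for a total of 12.833 + 16.159 = 28.992 m.
Since a_F ≤ a_L and the follower starts braking later, the follower is never slower than the leader, so the closest approach is when both have stopped.
Minimum gap = 28.992 − 13.129 = 15.863 m.

Minimum gap ≈ 15.9 m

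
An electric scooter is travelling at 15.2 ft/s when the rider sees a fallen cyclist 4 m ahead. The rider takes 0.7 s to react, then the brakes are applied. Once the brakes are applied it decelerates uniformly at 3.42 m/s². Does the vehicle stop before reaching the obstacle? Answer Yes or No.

No

15.2 ft/s × 0.3048 = 4.6330 m/s.
Reaction distance = 4.6330 × 0.7 = 3.243 m.
Braking distance = v²/(2a) = 21.465 / 6.840 = 3.138 m.
Total stopping distance = 3.243 + 3.138 = 6.381 m, vs 4 m available — it cannot stop in time and overshoots by 6.381 − 4 = 2.381 m.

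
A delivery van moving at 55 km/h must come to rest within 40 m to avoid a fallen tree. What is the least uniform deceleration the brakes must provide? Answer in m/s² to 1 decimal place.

55 km/h ÷ 3.6 = 15.2778 m/s.
v² = 2a·d ⇒ a = v²/(2d) = 15.2778² / (2 × 40.000) = 233.411 / 80.000 = 2.9176 m/s².

Required deceleration ≈ 2.9 m/s²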